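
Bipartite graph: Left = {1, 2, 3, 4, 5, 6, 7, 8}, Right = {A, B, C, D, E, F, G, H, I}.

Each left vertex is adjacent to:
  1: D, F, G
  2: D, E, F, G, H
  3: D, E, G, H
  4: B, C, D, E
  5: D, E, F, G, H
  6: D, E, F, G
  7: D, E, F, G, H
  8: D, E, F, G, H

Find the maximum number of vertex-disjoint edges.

For example, pair 1-F, 2-G, 3-D, 4-B, 5-H, 6-E.
The set {1, 2, 3, 5, 6, 7, 8} has only 5 neighbours ({D, E, F, G, H}), so by Hall's theorem at most 6 of the 8 left vertices can be matched.

6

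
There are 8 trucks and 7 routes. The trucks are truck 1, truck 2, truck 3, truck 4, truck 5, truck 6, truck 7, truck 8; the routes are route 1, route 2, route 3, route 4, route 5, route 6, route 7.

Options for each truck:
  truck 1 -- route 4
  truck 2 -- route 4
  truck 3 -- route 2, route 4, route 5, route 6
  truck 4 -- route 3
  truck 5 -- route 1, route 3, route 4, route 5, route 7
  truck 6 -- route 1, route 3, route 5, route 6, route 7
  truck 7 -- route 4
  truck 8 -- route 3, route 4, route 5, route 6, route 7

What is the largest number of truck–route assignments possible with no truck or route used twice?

For example, pair truck 1→route 4, truck 3→route 2, truck 4→route 3, truck 5→route 1, truck 6→route 6, truck 8→route 7.
The set {truck 1, truck 2, truck 7} has only 1 neighbour ({route 4}), so by Hall's theorem at most 6 of the 8 trucks can be matched.

6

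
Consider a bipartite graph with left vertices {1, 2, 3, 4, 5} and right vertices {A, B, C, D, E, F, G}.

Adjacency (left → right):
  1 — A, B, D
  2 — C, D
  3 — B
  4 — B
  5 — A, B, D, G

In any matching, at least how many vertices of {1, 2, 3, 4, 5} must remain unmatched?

1

One maximum matching: 1–D, 2–C, 3–B, 5–G.
The set {3, 4} has only 1 neighbour ({B}), so by Hall's theorem at most 4 of the 5 left vertices can be matched.
That matches 4 of the 5, leaving 1 unmatched; no matching can do better.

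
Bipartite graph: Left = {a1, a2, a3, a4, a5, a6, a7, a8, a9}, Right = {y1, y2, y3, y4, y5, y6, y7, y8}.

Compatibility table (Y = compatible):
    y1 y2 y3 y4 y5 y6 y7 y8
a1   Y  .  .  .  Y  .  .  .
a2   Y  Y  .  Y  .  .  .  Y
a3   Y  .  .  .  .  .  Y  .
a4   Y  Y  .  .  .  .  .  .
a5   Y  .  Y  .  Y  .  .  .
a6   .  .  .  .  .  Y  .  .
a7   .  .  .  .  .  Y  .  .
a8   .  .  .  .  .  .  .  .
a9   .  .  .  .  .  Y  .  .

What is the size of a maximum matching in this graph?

A valid assignment of size 6: a1→y5, a2→y2, a3→y7, a4→y1, a5→y3, a6→y6.
The set {a6, a7, a8, a9} has only 1 neighbour ({y6}), so by Hall's theorem at most 6 of the 9 left vertices can be matched.

6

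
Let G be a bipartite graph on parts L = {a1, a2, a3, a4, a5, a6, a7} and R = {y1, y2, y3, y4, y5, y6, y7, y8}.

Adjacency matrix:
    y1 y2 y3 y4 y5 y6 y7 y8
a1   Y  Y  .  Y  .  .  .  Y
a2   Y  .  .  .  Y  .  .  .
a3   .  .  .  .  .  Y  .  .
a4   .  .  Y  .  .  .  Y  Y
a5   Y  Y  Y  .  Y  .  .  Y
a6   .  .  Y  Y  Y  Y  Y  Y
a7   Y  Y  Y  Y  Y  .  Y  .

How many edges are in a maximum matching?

For example, pair a1→y2, a2→y5, a3→y6, a4→y8, a5→y1, a6→y3, a7→y7.
This saturates every left vertex, so 7 is the maximum.

7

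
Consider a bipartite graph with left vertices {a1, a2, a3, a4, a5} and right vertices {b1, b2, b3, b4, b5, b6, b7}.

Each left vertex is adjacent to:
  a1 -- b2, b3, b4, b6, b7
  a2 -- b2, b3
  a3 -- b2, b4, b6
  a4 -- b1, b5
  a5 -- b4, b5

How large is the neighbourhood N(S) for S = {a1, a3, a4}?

The union of neighbours of {a1, a3, a4} is {b1, b2, b3, b4, b5, b6, b7}, which has 7 elements.
Since |N(S)| = 7 ≥ |S| = 3, Hall's condition holds for this subset.

7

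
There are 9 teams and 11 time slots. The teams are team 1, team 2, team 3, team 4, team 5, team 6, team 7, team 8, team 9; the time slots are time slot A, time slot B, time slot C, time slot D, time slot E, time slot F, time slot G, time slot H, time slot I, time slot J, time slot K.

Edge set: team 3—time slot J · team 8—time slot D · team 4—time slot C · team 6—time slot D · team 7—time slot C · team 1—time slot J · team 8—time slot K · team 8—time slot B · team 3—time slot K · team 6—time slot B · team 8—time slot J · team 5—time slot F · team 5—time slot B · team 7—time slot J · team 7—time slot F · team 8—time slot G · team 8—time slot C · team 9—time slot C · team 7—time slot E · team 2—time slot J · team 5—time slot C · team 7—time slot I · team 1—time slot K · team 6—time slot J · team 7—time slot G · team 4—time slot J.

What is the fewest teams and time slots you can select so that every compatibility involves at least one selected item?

The 7 edges team 1–time slot K, team 2–time slot J, team 4–time slot C, team 5–time slot F, team 6–time slot D, team 7–time slot E, team 8–time slot G form a matching, so any vertex cover needs at least 7 vertices (one per matched edge).
Conversely {team 5, team 6, team 7, team 8, time slot C, time slot J, time slot K} meets every edge and has exactly 7 vertices, so 7 is optimal.

7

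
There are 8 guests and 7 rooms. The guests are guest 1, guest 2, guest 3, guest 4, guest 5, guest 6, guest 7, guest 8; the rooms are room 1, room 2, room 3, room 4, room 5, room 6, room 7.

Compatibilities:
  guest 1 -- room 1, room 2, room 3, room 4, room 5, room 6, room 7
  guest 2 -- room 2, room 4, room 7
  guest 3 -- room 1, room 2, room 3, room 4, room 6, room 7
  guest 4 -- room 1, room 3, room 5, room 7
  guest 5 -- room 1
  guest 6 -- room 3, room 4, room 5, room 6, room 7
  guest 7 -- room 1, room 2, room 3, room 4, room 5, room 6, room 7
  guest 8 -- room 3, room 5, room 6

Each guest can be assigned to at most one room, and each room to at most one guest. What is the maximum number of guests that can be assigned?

7

A valid assignment of size 7: guest 1–room 2, guest 2–room 7, guest 3–room 6, guest 4–room 3, guest 5–room 1, guest 6–room 5, guest 7–room 4.
The set {guest 1, guest 2, guest 3, guest 4, guest 5, guest 6, guest 7, guest 8} has only 7 neighbours ({room 1, room 2, room 3, room 4, room 5, room 6, room 7}), so by Hall's theorem at most 7 of the 8 guests can be matched.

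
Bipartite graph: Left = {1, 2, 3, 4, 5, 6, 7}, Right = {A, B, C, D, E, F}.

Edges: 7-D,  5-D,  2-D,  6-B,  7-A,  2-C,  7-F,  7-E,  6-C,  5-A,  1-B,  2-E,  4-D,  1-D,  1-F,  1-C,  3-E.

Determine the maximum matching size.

A valid assignment of size 6: 1–F, 2–C, 3–E, 4–D, 5–A, 6–B.
The set {1, 2, 3, 4, 5, 6, 7} has only 6 neighbours ({A, B, C, D, E, F}), so by Hall's theorem at most 6 of the 7 left vertices can be matched.

6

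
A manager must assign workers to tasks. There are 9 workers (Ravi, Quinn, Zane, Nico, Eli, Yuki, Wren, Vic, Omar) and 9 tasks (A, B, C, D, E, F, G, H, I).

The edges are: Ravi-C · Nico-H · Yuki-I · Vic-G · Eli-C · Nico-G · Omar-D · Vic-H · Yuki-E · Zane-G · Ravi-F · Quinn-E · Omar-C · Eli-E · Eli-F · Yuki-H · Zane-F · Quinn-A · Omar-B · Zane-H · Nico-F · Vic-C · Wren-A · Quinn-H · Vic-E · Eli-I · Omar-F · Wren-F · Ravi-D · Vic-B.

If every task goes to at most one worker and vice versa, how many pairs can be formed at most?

One maximum matching: Ravi→D, Quinn→E, Zane→H, Nico→F, Eli→C, Yuki→I, Wren→A, Vic→G, Omar→B.
This saturates every worker, so 9 is the maximum.

9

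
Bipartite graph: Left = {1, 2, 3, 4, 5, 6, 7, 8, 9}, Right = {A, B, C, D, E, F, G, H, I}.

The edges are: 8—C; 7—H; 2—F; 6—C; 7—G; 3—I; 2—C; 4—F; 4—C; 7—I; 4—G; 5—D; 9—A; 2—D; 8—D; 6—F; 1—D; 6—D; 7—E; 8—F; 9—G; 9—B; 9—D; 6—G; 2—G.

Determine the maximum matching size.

One maximum matching: 1→D, 2→G, 3→I, 4→C, 6→F, 7→E, 9→B.
The set {1, 2, 4, 5, 6, 8} has only 4 neighbours ({C, D, F, G}), so by Hall's theorem at most 7 of the 9 left vertices can be matched.

7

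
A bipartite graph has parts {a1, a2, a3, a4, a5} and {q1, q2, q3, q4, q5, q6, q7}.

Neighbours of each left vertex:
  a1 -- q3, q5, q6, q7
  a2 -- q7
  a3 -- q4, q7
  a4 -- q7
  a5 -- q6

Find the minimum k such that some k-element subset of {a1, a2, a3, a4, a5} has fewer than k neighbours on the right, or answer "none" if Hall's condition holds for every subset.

2

Take S = {a2, a4}. Its neighbourhood is {q7}, so |N(S)| = 1 < |S| = 2.
No single vertex violates Hall's condition since each has at least one neighbour, so 2 is the minimum.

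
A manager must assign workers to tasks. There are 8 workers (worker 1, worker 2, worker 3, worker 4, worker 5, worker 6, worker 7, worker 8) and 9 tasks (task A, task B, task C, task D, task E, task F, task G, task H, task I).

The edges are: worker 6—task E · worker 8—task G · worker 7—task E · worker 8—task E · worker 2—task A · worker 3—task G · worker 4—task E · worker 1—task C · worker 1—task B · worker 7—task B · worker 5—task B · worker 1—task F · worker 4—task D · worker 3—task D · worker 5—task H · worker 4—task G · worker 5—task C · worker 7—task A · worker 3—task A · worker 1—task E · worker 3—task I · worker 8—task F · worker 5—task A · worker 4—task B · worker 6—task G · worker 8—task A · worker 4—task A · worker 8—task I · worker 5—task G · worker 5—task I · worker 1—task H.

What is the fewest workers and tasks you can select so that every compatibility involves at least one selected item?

A maximum matching has 8 edges (e.g. worker 1–task C, worker 2–task A, worker 3–task D, worker 4–task G, worker 5–task I, worker 6–task E, worker 7–task B, worker 8–task F).
By König's theorem the minimum vertex cover has the same size. One such cover is {worker 1, worker 2, worker 3, worker 4, worker 5, worker 6, worker 7, worker 8}.

8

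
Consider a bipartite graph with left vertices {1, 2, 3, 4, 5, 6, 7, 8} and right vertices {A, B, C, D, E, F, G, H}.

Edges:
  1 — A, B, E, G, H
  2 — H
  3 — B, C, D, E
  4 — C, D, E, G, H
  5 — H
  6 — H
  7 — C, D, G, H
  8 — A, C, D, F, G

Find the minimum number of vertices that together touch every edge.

{1, 3, 4, 7, 8, H} is a vertex cover of size 6: every edge has an endpoint in this set.
No smaller cover exists because 1–A, 2–H, 3–B, 4–E, 7–C, 8–G is a matching of size 6, and a cover must include an endpoint of each of these disjoint edges (König's theorem).

6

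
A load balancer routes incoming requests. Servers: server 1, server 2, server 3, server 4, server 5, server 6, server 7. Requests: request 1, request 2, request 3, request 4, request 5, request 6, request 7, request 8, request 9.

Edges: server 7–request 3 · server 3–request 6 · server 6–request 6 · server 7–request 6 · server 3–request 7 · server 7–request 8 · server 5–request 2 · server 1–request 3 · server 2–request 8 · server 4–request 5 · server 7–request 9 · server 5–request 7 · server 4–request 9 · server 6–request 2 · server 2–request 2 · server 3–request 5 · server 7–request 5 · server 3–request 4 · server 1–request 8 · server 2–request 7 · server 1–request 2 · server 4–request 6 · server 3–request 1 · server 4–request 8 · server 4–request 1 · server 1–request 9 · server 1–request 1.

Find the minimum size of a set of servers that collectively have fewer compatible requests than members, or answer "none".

A matching saturating every server exists, for instance server 1→request 2, server 2→request 8, server 3→request 4, server 4→request 5, server 5→request 7, server 6→request 6, server 7→request 9.
By Hall's marriage theorem, this means |N(S)| ≥ |S| for every subset S, so no violating subset exists.

none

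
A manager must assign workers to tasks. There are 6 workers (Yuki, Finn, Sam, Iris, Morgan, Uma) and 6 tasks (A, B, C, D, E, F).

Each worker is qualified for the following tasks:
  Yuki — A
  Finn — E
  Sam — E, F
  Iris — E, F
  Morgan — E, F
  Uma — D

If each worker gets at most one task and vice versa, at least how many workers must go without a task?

For example, pair Yuki–A, Finn–E, Sam–F, Uma–D.
The set {Finn, Sam, Iris, Morgan} has only 2 neighbours ({E, F}), so by Hall's theorem at most 4 of the 6 workers can be matched.
That matches 4 of the 6, leaving 2 unmatched; no matching can do better.

2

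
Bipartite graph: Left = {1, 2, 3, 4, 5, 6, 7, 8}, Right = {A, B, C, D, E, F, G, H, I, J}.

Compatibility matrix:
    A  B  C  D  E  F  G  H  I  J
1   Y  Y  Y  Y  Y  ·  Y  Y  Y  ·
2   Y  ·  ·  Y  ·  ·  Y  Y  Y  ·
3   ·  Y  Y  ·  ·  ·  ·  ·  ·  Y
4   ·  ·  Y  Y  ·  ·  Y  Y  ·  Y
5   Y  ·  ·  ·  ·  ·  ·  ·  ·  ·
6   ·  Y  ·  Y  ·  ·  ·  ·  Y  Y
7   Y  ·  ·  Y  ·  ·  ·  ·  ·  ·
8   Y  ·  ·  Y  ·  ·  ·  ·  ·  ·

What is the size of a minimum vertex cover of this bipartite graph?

The 7 edges 1–E, 2–H, 3–J, 4–G, 5–A, 6–B, 7–D form a matching, so any vertex cover needs at least 7 vertices (one per matched edge).
Conversely {1, 2, 3, 4, 6, A, D} meets every edge and has exactly 7 vertices, so 7 is optimal.

7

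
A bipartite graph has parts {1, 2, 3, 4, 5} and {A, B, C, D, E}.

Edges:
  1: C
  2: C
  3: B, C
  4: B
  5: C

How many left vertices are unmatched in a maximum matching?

3

For example, pair 1–C, 3–B.
The set {1, 2, 3, 4, 5} has only 2 neighbours ({B, C}), so by Hall's theorem at most 2 of the 5 left vertices can be matched.
That matches 2 of the 5, leaving 3 unmatched; no matching can do better.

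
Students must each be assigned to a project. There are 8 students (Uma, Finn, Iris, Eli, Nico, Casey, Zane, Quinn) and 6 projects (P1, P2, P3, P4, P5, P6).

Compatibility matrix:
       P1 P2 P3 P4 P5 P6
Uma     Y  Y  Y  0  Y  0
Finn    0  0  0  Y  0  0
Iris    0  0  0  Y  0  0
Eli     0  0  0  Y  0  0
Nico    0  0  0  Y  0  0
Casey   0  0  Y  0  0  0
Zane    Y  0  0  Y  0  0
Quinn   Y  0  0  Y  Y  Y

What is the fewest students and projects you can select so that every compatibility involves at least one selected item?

5

{Uma, Casey, Zane, Quinn, P4} is a vertex cover of size 5: every edge has an endpoint in this set.
No smaller cover exists because Uma–P2, Finn–P4, Casey–P3, Zane–P1, Quinn–P5 is a matching of size 5, and a cover must include an endpoint of each of these disjoint edges (König's theorem).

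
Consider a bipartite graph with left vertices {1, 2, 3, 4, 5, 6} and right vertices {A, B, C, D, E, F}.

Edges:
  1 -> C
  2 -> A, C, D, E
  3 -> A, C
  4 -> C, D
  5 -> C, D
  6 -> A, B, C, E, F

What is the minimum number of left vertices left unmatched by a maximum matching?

One maximum matching: 1→C, 2→E, 3→A, 4→D, 6→B.
The set {1, 4, 5} has only 2 neighbours ({C, D}), so by Hall's theorem at most 5 of the 6 left vertices can be matched.
That matches 5 of the 6, leaving 1 unmatched; no matching can do better.

1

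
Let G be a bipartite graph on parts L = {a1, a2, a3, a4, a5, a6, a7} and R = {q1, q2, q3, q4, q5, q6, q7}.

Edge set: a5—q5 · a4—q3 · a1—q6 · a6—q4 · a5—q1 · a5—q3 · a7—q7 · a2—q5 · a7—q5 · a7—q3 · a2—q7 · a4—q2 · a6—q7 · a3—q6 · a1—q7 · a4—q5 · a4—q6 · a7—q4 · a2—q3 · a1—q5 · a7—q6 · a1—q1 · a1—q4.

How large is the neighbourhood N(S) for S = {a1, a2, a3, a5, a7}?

6

The union of neighbours of {a1, a2, a3, a5, a7} is {q1, q3, q4, q5, q6, q7}, which has 6 elements.
Since |N(S)| = 6 ≥ |S| = 5, Hall's condition holds for this subset.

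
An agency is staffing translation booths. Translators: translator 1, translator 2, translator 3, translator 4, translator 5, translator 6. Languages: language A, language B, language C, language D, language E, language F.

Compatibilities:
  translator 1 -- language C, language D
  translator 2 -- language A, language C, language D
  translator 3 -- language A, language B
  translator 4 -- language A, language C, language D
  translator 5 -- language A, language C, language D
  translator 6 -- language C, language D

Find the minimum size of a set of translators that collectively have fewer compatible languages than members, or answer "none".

4

Take S = {translator 1, translator 2, translator 4, translator 5}. Its neighbourhood is {language A, language C, language D}, so |N(S)| = 3 < |S| = 4.
Every subset of size less than 4 has at least as many neighbours as members, so 4 is the minimum.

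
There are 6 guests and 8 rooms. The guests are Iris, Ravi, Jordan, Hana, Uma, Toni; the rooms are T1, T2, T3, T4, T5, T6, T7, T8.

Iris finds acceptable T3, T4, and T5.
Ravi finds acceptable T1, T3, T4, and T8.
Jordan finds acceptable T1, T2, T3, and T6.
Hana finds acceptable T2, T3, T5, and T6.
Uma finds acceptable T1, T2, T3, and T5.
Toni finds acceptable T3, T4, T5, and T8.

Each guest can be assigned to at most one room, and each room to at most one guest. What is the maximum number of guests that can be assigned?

One maximum matching: Iris→T5, Ravi→T4, Jordan→T2, Hana→T6, Uma→T1, Toni→T8.
This saturates every guest, so 6 is the maximum.

6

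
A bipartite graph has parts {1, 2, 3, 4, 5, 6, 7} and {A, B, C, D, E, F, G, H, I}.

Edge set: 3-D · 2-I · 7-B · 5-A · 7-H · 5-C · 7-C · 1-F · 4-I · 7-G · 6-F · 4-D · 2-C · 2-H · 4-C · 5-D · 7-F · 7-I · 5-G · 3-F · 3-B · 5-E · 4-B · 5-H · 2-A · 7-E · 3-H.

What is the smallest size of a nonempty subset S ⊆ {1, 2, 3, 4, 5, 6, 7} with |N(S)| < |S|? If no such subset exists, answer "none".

2

Take S = {1, 6}. Its neighbourhood is {F}, so |N(S)| = 1 < |S| = 2.
No single vertex violates Hall's condition since each has at least one neighbour, so 2 is the minimum.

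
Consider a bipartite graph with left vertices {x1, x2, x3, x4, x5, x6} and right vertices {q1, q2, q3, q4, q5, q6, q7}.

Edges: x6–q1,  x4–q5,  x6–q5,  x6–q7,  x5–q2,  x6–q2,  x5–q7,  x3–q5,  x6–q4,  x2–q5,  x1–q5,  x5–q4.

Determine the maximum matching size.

3

For example, pair x1–q5, x5–q2, x6–q4.
The set {x1, x2, x3, x4} has only 1 neighbour ({q5}), so by Hall's theorem at most 3 of the 6 left vertices can be matched.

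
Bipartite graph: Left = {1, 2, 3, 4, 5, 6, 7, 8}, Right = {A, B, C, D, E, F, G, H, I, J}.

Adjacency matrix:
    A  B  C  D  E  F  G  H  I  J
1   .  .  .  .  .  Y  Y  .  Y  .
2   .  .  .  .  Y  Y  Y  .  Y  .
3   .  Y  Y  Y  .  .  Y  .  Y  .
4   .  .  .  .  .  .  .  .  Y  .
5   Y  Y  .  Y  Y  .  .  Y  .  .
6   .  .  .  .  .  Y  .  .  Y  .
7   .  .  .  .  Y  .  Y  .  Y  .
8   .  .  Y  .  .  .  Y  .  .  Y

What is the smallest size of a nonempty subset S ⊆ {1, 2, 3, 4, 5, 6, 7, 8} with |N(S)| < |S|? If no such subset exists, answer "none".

Take S = {1, 2, 4, 6, 7}. Its neighbourhood is {E, F, G, I}, so |N(S)| = 4 < |S| = 5.
Every subset of size less than 5 has at least as many neighbours as members, so 5 is the minimum.

5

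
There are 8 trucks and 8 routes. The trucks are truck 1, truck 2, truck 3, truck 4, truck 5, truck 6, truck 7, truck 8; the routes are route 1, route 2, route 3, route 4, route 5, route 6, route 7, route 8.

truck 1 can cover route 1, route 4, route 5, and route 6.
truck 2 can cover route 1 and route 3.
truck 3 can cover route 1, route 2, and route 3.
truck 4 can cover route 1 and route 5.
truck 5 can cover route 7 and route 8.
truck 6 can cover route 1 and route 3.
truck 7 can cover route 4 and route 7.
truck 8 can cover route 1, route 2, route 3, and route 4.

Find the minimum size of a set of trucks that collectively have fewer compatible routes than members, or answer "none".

A matching saturating every truck exists, for instance truck 1→route 6, truck 2→route 1, truck 3→route 2, truck 4→route 5, truck 5→route 8, truck 6→route 3, truck 7→route 7, truck 8→route 4.
By Hall's marriage theorem, this means |N(S)| ≥ |S| for every subset S, so no violating subset exists.

none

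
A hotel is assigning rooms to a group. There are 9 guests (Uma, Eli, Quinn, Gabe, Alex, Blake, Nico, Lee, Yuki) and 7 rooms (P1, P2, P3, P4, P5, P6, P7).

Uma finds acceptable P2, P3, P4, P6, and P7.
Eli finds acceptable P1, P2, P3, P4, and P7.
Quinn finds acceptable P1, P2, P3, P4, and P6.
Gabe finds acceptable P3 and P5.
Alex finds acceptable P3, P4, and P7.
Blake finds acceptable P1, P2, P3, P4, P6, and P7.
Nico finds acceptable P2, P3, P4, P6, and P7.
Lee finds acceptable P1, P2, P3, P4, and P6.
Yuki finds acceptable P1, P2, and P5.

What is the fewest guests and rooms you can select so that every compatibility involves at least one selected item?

7

{P1, P2, P3, P4, P5, P6, P7} is a vertex cover of size 7: every edge has an endpoint in this set.
No smaller cover exists because Uma–P6, Eli–P7, Quinn–P1, Gabe–P5, Alex–P4, Blake–P2, Nico–P3 is a matching of size 7, and a cover must include an endpoint of each of these disjoint edges (König's theorem).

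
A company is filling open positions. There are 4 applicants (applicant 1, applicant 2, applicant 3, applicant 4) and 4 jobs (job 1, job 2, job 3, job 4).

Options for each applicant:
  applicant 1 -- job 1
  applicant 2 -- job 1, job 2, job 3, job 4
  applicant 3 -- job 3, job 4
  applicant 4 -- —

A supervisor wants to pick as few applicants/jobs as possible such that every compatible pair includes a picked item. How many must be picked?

3

A maximum matching has 3 edges (e.g. applicant 1–job 1, applicant 2–job 2, applicant 3–job 3).
By König's theorem the minimum vertex cover has the same size. One such cover is {applicant 1, applicant 2, applicant 3}.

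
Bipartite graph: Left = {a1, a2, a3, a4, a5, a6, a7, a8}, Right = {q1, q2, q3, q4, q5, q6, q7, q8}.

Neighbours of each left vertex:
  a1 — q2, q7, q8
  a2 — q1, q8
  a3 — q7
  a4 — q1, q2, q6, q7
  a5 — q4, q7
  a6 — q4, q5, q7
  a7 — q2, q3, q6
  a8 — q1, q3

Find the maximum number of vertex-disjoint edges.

For example, pair a1-q8, a2-q1, a3-q7, a4-q2, a5-q4, a6-q5, a7-q6, a8-q3.
This saturates every left vertex, so 8 is the maximum.

8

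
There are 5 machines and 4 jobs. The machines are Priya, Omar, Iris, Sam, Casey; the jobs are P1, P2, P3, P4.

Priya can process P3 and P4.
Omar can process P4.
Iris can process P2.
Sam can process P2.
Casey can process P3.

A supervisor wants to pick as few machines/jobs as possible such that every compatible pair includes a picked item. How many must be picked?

3

{P2, P3, P4} is a vertex cover of size 3: every edge has an endpoint in this set.
No smaller cover exists because Priya–P3, Omar–P4, Iris–P2 is a matching of size 3, and a cover must include an endpoint of each of these disjoint edges (König's theorem).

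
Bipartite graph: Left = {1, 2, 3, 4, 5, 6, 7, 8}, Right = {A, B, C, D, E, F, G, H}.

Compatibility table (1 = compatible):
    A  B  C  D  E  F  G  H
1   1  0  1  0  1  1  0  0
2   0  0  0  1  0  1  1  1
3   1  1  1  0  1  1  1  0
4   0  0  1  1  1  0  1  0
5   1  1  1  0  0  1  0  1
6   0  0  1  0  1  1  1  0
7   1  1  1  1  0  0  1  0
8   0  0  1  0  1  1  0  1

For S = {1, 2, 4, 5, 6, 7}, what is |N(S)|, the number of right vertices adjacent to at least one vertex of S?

The union of neighbours of {1, 2, 4, 5, 6, 7} is {A, B, C, D, E, F, G, H}, which has 8 elements.
Since |N(S)| = 8 ≥ |S| = 6, Hall's condition holds for this subset.

8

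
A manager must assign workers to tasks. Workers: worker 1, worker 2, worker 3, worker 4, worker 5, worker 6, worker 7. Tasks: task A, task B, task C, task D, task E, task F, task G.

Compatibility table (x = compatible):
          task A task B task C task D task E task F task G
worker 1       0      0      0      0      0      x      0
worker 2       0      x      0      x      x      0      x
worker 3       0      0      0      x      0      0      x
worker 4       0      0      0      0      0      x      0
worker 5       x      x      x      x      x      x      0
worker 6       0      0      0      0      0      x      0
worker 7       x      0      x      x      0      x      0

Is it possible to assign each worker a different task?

No

The set {worker 1, worker 4, worker 6} has only 1 neighbour ({task F}), so by Hall's theorem at most 5 of the 7 workers can be matched.
Hence no matching covers every worker.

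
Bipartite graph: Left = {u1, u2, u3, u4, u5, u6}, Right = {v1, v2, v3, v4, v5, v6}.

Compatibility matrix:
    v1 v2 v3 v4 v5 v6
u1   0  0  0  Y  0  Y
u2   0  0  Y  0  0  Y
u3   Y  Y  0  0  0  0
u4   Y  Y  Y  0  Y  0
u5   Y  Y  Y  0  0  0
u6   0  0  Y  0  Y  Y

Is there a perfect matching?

Yes

A valid assignment of size 6: u1–v4, u2–v3, u3–v1, u4–v5, u5–v2, u6–v6.
Every left vertex is matched, so this is a perfect matching.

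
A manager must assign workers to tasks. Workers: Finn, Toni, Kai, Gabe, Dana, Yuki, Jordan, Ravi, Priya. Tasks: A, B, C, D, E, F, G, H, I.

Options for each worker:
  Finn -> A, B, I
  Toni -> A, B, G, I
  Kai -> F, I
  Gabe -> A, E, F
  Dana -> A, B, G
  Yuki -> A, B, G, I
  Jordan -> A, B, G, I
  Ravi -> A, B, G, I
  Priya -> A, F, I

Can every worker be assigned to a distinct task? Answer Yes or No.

The set {Finn, Toni, Kai, Dana, Yuki, Jordan, Ravi, Priya} has only 5 neighbours ({A, B, F, G, I}), so by Hall's theorem at most 6 of the 9 workers can be matched.
Hence no matching covers every worker.

No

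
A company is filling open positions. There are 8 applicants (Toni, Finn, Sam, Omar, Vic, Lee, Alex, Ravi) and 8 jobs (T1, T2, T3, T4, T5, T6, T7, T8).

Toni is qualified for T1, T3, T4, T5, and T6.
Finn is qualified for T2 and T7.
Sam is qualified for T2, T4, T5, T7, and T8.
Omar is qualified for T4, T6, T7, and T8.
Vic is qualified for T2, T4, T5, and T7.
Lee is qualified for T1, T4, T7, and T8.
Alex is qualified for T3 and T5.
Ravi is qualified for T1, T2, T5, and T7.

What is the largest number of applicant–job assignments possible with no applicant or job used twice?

A valid assignment of size 8: Toni-T4, Finn-T2, Sam-T8, Omar-T6, Vic-T5, Lee-T1, Alex-T3, Ravi-T7.
All 8 applicants are matched, so no larger matching exists.

8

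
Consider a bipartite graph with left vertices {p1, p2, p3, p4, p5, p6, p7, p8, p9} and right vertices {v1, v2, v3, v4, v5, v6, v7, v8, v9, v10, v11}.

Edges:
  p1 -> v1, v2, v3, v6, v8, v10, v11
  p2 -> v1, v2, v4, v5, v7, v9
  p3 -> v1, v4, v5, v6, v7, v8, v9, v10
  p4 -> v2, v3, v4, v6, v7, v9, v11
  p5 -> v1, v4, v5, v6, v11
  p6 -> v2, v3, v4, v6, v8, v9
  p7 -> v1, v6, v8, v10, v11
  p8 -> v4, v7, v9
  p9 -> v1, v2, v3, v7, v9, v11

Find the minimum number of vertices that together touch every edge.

9

A maximum matching has 9 edges (e.g. p1–v10, p2–v2, p3–v8, p4–v4, p5–v1, p6–v3, p7–v6, p8–v7, p9–v11).
By König's theorem the minimum vertex cover has the same size. One such cover is {p1, p2, p3, p4, p5, p6, p7, p8, p9}.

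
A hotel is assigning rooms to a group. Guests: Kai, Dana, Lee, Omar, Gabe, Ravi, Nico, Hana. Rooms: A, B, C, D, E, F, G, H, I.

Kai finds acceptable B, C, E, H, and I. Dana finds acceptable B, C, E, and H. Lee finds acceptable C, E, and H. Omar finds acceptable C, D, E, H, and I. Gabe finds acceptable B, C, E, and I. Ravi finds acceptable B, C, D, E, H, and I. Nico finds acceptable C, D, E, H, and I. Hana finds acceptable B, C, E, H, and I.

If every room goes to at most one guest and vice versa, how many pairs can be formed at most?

For example, pair Kai–I, Dana–B, Lee–H, Omar–D, Gabe–C, Ravi–E.
The set {Kai, Dana, Lee, Omar, Gabe, Ravi, Nico, Hana} has only 6 neighbours ({B, C, D, E, H, I}), so by Hall's theorem at most 6 of the 8 guests can be matched.

6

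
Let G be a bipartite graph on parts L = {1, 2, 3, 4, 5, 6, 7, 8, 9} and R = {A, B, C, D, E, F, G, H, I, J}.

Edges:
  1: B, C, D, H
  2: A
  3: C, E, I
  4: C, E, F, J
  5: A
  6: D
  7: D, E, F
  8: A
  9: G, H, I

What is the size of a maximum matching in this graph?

7

For example, pair 1→B, 2→A, 3→C, 4→J, 6→D, 7→E, 9→G.
The set {2, 5, 8} has only 1 neighbour ({A}), so by Hall's theorem at most 7 of the 9 left vertices can be matched.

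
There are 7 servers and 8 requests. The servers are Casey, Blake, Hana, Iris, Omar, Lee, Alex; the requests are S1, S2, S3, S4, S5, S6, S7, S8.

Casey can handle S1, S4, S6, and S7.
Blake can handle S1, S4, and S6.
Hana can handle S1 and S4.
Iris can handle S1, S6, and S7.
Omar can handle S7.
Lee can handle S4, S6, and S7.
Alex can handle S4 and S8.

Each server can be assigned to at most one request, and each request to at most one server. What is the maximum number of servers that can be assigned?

5

For example, pair Casey-S4, Blake-S6, Hana-S1, Iris-S7, Alex-S8.
The set {Casey, Blake, Hana, Iris, Omar, Lee} has only 4 neighbours ({S1, S4, S6, S7}), so by Hall's theorem at most 5 of the 7 servers can be matched.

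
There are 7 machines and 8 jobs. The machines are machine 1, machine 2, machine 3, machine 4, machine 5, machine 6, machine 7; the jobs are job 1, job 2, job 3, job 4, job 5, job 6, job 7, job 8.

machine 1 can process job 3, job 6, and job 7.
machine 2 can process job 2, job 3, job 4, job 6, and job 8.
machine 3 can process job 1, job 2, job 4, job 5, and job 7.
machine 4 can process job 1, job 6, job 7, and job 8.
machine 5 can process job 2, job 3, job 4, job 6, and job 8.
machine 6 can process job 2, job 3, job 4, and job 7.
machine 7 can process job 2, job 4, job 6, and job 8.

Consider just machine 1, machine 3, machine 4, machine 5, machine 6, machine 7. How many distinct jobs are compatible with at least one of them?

8

The union of neighbours of {machine 1, machine 3, machine 4, machine 5, machine 6, machine 7} is {job 1, job 2, job 3, job 4, job 5, job 6, job 7, job 8}, which has 8 elements.
Since |N(S)| = 8 ≥ |S| = 6, Hall's condition holds for this subset.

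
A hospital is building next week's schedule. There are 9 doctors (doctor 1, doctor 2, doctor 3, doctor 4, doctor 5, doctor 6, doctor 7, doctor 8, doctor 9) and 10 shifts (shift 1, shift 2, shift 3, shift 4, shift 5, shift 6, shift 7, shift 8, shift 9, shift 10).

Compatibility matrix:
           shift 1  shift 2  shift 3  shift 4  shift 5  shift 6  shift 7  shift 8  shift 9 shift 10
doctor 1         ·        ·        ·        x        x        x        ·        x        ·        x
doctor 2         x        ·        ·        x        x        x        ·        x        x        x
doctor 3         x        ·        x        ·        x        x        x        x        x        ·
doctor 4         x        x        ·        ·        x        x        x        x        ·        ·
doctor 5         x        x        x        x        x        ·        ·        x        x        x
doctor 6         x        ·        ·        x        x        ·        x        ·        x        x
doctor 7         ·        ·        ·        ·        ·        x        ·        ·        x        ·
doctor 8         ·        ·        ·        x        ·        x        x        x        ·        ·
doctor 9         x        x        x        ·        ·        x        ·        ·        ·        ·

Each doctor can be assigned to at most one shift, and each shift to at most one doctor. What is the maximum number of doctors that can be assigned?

9

One maximum matching: doctor 1–shift 10, doctor 2–shift 6, doctor 3–shift 7, doctor 4–shift 5, doctor 5–shift 1, doctor 6–shift 4, doctor 7–shift 9, doctor 8–shift 8, doctor 9–shift 2.
This saturates every doctor, so 9 is the maximum.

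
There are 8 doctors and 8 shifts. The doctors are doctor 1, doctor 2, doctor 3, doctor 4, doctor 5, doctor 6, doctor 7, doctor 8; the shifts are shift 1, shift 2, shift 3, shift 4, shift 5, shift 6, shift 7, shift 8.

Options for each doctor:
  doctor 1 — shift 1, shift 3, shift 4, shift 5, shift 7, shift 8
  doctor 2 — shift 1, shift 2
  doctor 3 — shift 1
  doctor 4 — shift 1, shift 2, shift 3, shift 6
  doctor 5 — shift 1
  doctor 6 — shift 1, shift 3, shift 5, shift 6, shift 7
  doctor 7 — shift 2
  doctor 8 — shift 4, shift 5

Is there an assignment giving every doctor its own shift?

No

The set {doctor 2, doctor 3, doctor 5, doctor 7} has only 2 neighbours ({shift 1, shift 2}), so by Hall's theorem at most 6 of the 8 doctors can be matched.
Hence no matching covers every doctor.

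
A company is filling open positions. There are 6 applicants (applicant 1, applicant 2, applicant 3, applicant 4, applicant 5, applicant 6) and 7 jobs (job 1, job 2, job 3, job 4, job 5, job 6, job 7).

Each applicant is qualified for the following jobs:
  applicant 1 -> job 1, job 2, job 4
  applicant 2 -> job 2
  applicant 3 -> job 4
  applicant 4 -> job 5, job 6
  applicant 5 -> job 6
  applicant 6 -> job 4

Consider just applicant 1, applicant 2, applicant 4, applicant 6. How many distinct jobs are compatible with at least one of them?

The union of neighbours of {applicant 1, applicant 2, applicant 4, applicant 6} is {job 1, job 2, job 4, job 5, job 6}, which has 5 elements.
Since |N(S)| = 5 ≥ |S| = 4, Hall's condition holds for this subset.

5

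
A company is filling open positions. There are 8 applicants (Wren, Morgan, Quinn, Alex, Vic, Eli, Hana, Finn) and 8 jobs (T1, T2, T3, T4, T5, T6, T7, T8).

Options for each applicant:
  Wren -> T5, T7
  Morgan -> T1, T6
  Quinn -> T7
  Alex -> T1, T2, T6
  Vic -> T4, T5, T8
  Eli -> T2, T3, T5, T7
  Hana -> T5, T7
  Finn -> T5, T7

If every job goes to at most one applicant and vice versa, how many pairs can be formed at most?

One maximum matching: Wren-T5, Morgan-T1, Quinn-T7, Alex-T6, Vic-T8, Eli-T2.
The set {Wren, Quinn, Hana, Finn} has only 2 neighbours ({T5, T7}), so by Hall's theorem at most 6 of the 8 applicants can be matched.

6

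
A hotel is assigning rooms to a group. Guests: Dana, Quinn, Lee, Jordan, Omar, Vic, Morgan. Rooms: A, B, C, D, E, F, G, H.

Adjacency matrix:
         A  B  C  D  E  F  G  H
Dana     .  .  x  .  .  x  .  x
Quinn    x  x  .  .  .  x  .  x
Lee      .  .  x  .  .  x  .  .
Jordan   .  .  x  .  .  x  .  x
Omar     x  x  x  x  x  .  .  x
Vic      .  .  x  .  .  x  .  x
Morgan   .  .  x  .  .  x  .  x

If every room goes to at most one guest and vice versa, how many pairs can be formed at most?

5

One maximum matching: Dana-H, Quinn-B, Lee-C, Jordan-F, Omar-A.
The set {Dana, Lee, Jordan, Vic, Morgan} has only 3 neighbours ({C, F, H}), so by Hall's theorem at most 5 of the 7 guests can be matched.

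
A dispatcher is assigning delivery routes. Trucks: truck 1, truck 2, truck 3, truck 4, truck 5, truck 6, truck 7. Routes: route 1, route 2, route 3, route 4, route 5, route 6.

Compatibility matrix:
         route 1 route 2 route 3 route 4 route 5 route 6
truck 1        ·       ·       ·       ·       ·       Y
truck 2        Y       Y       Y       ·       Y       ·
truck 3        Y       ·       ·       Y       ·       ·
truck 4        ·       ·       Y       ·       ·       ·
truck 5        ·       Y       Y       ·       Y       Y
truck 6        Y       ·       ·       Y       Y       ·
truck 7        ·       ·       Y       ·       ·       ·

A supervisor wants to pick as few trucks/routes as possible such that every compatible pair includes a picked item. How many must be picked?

A maximum matching has 6 edges (e.g. truck 1–route 6, truck 2–route 2, truck 3–route 1, truck 4–route 3, truck 5–route 5, truck 6–route 4).
By König's theorem the minimum vertex cover has the same size. One such cover is {truck 1, truck 2, truck 3, truck 5, truck 6, route 3}.

6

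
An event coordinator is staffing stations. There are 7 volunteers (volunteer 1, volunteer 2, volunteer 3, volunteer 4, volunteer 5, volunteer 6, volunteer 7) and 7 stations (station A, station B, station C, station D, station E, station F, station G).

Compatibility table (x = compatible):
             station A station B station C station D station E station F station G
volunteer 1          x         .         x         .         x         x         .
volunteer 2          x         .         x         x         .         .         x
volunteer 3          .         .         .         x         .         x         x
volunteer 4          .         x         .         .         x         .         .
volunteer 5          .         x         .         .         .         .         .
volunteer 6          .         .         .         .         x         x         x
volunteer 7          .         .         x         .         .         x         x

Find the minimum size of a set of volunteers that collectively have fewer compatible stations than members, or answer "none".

A matching saturating every volunteer exists, for instance volunteer 1→station C, volunteer 2→station A, volunteer 3→station D, volunteer 4→station E, volunteer 5→station B, volunteer 6→station G, volunteer 7→station F.
By Hall's marriage theorem, this means |N(S)| ≥ |S| for every subset S, so no violating subset exists.

none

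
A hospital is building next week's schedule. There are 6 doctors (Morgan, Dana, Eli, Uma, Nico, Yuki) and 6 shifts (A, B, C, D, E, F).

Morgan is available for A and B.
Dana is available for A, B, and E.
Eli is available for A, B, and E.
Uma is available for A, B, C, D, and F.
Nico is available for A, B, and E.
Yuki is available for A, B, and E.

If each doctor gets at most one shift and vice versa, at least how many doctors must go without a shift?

One maximum matching: Morgan-A, Dana-E, Eli-B, Uma-F.
The set {Morgan, Dana, Eli, Nico, Yuki} has only 3 neighbours ({A, B, E}), so by Hall's theorem at most 4 of the 6 doctors can be matched.
That matches 4 of the 6, leaving 2 unmatched; no matching can do better.

2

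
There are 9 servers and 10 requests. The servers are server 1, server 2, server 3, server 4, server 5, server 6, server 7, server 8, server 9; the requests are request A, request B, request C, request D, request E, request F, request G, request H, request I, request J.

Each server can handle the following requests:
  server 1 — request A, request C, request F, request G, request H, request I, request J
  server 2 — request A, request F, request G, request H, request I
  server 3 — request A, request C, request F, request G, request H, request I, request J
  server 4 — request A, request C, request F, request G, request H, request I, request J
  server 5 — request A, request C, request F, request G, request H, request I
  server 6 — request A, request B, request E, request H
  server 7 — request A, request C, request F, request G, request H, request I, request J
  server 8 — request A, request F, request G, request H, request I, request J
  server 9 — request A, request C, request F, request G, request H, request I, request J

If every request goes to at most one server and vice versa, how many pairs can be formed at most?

8

One maximum matching: server 1→request I, server 2→request A, server 3→request C, server 4→request J, server 5→request G, server 6→request E, server 7→request F, server 8→request H.
The set {server 1, server 2, server 3, server 4, server 5, server 7, server 8, server 9} has only 7 neighbours ({request A, request C, request F, request G, request H, request I, request J}), so by Hall's theorem at most 8 of the 9 servers can be matched.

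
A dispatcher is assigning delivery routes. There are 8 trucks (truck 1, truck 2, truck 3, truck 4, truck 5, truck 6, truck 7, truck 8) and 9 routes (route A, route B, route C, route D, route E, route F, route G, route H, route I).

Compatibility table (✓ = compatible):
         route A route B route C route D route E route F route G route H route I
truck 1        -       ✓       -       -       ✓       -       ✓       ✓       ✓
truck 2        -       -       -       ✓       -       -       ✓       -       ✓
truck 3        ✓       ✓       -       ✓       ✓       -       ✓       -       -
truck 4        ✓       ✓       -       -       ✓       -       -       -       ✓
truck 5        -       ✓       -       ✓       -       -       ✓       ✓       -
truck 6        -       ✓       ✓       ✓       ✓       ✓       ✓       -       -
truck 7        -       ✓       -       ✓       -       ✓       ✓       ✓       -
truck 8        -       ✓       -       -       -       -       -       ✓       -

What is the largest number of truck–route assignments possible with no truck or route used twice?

8

For example, pair truck 1-route G, truck 2-route I, truck 3-route A, truck 4-route E, truck 5-route D, truck 6-route C, truck 7-route H, truck 8-route B.
This saturates every truck, so 8 is the maximum.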